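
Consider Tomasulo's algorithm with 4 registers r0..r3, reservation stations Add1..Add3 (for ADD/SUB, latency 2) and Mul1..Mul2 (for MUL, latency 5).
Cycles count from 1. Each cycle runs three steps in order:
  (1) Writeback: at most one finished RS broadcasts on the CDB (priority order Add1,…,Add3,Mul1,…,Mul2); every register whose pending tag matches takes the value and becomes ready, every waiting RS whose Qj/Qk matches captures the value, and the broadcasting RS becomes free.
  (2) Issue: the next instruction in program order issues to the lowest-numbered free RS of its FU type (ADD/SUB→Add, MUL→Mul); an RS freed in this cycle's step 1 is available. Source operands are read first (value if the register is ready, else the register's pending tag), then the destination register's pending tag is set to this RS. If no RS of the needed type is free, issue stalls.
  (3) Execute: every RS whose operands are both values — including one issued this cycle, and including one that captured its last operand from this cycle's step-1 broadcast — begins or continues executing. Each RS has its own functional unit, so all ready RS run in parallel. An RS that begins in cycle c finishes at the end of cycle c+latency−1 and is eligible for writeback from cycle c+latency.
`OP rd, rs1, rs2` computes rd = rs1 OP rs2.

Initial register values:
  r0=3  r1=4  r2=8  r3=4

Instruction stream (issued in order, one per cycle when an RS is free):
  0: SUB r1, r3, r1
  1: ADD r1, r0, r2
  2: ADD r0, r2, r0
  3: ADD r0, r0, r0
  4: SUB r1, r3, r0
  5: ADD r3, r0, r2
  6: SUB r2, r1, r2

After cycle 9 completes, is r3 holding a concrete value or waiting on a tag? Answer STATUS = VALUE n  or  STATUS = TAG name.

c1: issue SUB r1<-Add1 | r0:3,r1:Add1,r2:8,r3:4
c2: issue ADD r1<-Add2 | r0:3,r1:Add2,r2:8,r3:4
c3: CDB Add1=0; issue ADD r0<-Add1 | r0:Add1,r1:Add2,r2:8,r3:4
c4: CDB Add2=11; issue ADD r0<-Add2 | r0:Add2,r1:11,r2:8,r3:4
c5: CDB Add1=11; issue SUB r1<-Add1 | r0:Add2,r1:Add1,r2:8,r3:4
c6: issue ADD r3<-Add3 | r0:Add2,r1:Add1,r2:8,r3:Add3
c7: CDB Add2=22; issue SUB r2<-Add2 | r0:22,r1:Add1,r2:Add2,r3:Add3
c8: - | r0:22,r1:Add1,r2:Add2,r3:Add3
c9: CDB Add1=-18 | r0:22,r1:-18,r2:Add2,r3:Add3

STATUS = TAG Add3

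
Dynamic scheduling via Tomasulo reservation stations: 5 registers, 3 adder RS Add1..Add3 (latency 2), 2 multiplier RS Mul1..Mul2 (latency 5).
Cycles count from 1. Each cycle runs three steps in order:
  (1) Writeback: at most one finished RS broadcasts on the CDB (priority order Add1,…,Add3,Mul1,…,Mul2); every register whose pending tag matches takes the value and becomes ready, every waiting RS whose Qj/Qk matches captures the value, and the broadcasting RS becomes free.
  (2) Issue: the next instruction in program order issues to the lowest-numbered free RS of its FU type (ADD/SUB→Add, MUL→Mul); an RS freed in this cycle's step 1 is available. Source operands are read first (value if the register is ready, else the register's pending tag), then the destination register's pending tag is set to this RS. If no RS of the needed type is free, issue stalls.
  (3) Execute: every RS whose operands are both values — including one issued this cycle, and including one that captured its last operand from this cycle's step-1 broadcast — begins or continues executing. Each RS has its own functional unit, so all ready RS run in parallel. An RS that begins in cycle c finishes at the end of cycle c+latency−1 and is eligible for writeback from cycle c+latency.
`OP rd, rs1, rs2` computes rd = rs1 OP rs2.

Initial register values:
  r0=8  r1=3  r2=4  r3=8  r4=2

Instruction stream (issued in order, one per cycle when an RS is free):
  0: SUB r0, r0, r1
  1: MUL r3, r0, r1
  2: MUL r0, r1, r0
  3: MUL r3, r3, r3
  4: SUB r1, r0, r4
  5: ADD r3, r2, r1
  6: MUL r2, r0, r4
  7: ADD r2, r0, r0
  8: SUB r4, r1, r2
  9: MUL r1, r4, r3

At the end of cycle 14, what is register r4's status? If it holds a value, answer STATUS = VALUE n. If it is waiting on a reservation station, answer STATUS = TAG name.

c1: issue SUB r0<-Add1 | r0:Add1,r1:3,r2:4,r3:8,r4:2
c2: issue MUL r3<-Mul1 | r0:Add1,r1:3,r2:4,r3:Mul1,r4:2
c3: CDB Add1=5; issue MUL r0<-Mul2 | r0:Mul2,r1:3,r2:4,r3:Mul1,r4:2
c4: stall | r0:Mul2,r1:3,r2:4,r3:Mul1,r4:2
c5: stall | r0:Mul2,r1:3,r2:4,r3:Mul1,r4:2
c6: stall | r0:Mul2,r1:3,r2:4,r3:Mul1,r4:2
c7: stall | r0:Mul2,r1:3,r2:4,r3:Mul1,r4:2
c8: CDB Mul1=15; issue MUL r3<-Mul1 | r0:Mul2,r1:3,r2:4,r3:Mul1,r4:2
c9: CDB Mul2=15; issue SUB r1<-Add1 | r0:15,r1:Add1,r2:4,r3:Mul1,r4:2
c10: issue ADD r3<-Add2 | r0:15,r1:Add1,r2:4,r3:Add2,r4:2
c11: CDB Add1=13; issue MUL r2<-Mul2 | r0:15,r1:13,r2:Mul2,r3:Add2,r4:2
c12: issue ADD r2<-Add1 | r0:15,r1:13,r2:Add1,r3:Add2,r4:2
c13: CDB Add2=17; issue SUB r4<-Add2 | r0:15,r1:13,r2:Add1,r3:17,r4:Add2
c14: CDB Add1=30; stall | r0:15,r1:13,r2:30,r3:17,r4:Add2

STATUS = TAG Add2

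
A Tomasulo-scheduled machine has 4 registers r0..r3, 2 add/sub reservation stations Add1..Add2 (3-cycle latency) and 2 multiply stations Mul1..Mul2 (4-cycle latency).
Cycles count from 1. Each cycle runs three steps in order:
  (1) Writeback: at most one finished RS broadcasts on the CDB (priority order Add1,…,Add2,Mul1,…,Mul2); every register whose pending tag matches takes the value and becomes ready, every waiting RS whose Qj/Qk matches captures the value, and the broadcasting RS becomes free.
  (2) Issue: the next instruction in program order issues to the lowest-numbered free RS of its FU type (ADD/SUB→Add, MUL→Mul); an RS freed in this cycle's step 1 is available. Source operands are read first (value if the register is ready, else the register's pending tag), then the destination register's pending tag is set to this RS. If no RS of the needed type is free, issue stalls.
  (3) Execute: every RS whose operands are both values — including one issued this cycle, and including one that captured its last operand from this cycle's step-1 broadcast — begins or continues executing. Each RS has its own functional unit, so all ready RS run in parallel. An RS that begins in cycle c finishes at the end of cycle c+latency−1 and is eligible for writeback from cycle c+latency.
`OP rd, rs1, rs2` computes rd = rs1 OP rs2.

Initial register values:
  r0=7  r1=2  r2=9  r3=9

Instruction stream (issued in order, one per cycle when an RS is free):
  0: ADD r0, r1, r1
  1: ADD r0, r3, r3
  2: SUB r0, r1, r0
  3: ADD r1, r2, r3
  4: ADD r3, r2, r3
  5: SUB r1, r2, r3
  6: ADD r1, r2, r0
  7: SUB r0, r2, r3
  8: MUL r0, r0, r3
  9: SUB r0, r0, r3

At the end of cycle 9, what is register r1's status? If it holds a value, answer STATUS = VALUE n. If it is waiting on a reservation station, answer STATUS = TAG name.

c1: issue ADD r0<-Add1 | r0:Add1,r1:2,r2:9,r3:9
c2: issue ADD r0<-Add2 | r0:Add2,r1:2,r2:9,r3:9
c3: stall | r0:Add2,r1:2,r2:9,r3:9
c4: CDB Add1=4; issue SUB r0<-Add1 | r0:Add1,r1:2,r2:9,r3:9
c5: CDB Add2=18; issue ADD r1<-Add2 | r0:Add1,r1:Add2,r2:9,r3:9
c6: stall | r0:Add1,r1:Add2,r2:9,r3:9
c7: stall | r0:Add1,r1:Add2,r2:9,r3:9
c8: CDB Add1=-16; issue ADD r3<-Add1 | r0:-16,r1:Add2,r2:9,r3:Add1
c9: CDB Add2=18; issue SUB r1<-Add2 | r0:-16,r1:Add2,r2:9,r3:Add1

STATUS = TAG Add2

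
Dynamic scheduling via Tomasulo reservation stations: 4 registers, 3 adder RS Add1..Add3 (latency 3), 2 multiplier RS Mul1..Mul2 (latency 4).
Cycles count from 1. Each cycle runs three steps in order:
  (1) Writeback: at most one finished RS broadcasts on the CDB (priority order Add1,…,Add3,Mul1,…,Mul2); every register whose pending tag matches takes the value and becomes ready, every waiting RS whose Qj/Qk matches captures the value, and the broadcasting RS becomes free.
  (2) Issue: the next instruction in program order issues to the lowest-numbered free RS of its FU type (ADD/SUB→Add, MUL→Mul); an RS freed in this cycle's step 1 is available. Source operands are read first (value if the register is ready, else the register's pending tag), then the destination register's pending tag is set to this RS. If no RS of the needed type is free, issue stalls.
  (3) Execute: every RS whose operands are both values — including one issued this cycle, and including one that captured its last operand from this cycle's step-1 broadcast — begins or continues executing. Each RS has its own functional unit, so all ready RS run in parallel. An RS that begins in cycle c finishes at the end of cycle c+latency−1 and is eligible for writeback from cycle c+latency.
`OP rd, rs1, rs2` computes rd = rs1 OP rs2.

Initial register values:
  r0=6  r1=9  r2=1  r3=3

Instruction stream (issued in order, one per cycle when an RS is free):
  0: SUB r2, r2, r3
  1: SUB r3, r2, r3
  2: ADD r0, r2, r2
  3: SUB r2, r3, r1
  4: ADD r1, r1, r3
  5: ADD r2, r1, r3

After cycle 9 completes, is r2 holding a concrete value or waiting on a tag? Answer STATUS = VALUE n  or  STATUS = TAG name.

  c1: issue SUB r2<-Add1  regs: r0:6,r1:9,r2:Add1,r3:3
  c2: issue SUB r3<-Add2  regs: r0:6,r1:9,r2:Add1,r3:Add2
  c3: issue ADD r0<-Add3  regs: r0:Add3,r1:9,r2:Add1,r3:Add2
  c4: CDB Add1=-2; issue SUB r2<-Add1  regs: r0:Add3,r1:9,r2:Add1,r3:Add2
  c5: stall  regs: r0:Add3,r1:9,r2:Add1,r3:Add2
  c6: stall  regs: r0:Add3,r1:9,r2:Add1,r3:Add2
  c7: CDB Add2=-5; issue ADD r1<-Add2  regs: r0:Add3,r1:Add2,r2:Add1,r3:-5
  c8: CDB Add3=-4; issue ADD r2<-Add3  regs: r0:-4,r1:Add2,r2:Add3,r3:-5
  c9: -  regs: r0:-4,r1:Add2,r2:Add3,r3:-5

STATUS = TAG Add3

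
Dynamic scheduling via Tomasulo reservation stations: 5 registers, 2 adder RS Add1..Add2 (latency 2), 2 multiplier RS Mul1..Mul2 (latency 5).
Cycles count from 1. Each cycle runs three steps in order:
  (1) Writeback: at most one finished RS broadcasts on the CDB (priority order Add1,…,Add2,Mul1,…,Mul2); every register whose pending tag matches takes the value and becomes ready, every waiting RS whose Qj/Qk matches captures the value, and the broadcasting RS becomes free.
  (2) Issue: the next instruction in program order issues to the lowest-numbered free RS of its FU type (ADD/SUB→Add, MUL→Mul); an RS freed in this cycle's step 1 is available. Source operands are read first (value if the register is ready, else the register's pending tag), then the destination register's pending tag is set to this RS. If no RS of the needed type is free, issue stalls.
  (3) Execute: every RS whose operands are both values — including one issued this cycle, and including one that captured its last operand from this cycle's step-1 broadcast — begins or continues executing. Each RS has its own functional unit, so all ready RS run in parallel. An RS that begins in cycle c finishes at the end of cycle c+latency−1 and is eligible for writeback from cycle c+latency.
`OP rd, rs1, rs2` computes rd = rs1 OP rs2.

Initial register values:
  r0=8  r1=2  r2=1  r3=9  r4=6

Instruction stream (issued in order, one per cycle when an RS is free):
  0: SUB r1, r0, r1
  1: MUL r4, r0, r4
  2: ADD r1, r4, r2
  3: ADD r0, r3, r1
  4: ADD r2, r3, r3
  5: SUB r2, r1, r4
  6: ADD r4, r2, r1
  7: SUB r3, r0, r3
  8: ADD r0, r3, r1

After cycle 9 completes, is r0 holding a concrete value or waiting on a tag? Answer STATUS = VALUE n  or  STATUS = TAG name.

c1: issue SUB r1<-Add1 | r0:8,r1:Add1,r2:1,r3:9,r4:6
c2: issue MUL r4<-Mul1 | r0:8,r1:Add1,r2:1,r3:9,r4:Mul1
c3: CDB Add1=6; issue ADD r1<-Add1 | r0:8,r1:Add1,r2:1,r3:9,r4:Mul1
c4: issue ADD r0<-Add2 | r0:Add2,r1:Add1,r2:1,r3:9,r4:Mul1
c5: stall | r0:Add2,r1:Add1,r2:1,r3:9,r4:Mul1
c6: stall | r0:Add2,r1:Add1,r2:1,r3:9,r4:Mul1
c7: CDB Mul1=48; stall | r0:Add2,r1:Add1,r2:1,r3:9,r4:48
c8: stall | r0:Add2,r1:Add1,r2:1,r3:9,r4:48
c9: CDB Add1=49; issue ADD r2<-Add1 | r0:Add2,r1:49,r2:Add1,r3:9,r4:48

STATUS = TAG Add2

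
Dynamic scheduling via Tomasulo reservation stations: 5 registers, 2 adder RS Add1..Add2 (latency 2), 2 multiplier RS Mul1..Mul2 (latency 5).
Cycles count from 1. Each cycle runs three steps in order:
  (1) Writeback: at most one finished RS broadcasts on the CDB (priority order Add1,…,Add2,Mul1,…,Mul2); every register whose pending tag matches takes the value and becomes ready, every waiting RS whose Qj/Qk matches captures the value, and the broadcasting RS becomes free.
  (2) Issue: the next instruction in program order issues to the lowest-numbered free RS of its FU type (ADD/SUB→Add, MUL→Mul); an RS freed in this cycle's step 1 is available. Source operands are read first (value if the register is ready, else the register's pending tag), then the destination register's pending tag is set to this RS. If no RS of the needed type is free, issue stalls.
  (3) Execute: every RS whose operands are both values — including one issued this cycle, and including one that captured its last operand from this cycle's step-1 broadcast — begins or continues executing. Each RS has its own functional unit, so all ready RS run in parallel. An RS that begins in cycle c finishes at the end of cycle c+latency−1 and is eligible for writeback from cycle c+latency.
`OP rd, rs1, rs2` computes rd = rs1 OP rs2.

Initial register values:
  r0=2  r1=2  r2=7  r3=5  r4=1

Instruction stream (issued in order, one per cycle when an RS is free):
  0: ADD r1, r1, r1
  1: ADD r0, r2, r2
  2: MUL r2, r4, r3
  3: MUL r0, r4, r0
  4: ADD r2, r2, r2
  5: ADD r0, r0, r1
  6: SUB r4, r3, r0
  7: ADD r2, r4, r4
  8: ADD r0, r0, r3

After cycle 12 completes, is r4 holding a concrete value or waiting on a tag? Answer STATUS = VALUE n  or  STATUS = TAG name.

  c1: issue ADD r1<-Add1  regs: r0:2,r1:Add1,r2:7,r3:5,r4:1
  c2: issue ADD r0<-Add2  regs: r0:Add2,r1:Add1,r2:7,r3:5,r4:1
  c3: CDB Add1=4; issue MUL r2<-Mul1  regs: r0:Add2,r1:4,r2:Mul1,r3:5,r4:1
  c4: CDB Add2=14; issue MUL r0<-Mul2  regs: r0:Mul2,r1:4,r2:Mul1,r3:5,r4:1
  c5: issue ADD r2<-Add1  regs: r0:Mul2,r1:4,r2:Add1,r3:5,r4:1
  c6: issue ADD r0<-Add2  regs: r0:Add2,r1:4,r2:Add1,r3:5,r4:1
  c7: stall  regs: r0:Add2,r1:4,r2:Add1,r3:5,r4:1
  c8: CDB Mul1=5; stall  regs: r0:Add2,r1:4,r2:Add1,r3:5,r4:1
  c9: CDB Mul2=14; stall  regs: r0:Add2,r1:4,r2:Add1,r3:5,r4:1
  c10: CDB Add1=10; issue SUB r4<-Add1  regs: r0:Add2,r1:4,r2:10,r3:5,r4:Add1
  c11: CDB Add2=18; issue ADD r2<-Add2  regs: r0:18,r1:4,r2:Add2,r3:5,r4:Add1
  c12: stall  regs: r0:18,r1:4,r2:Add2,r3:5,r4:Add1

STATUS = TAG Add1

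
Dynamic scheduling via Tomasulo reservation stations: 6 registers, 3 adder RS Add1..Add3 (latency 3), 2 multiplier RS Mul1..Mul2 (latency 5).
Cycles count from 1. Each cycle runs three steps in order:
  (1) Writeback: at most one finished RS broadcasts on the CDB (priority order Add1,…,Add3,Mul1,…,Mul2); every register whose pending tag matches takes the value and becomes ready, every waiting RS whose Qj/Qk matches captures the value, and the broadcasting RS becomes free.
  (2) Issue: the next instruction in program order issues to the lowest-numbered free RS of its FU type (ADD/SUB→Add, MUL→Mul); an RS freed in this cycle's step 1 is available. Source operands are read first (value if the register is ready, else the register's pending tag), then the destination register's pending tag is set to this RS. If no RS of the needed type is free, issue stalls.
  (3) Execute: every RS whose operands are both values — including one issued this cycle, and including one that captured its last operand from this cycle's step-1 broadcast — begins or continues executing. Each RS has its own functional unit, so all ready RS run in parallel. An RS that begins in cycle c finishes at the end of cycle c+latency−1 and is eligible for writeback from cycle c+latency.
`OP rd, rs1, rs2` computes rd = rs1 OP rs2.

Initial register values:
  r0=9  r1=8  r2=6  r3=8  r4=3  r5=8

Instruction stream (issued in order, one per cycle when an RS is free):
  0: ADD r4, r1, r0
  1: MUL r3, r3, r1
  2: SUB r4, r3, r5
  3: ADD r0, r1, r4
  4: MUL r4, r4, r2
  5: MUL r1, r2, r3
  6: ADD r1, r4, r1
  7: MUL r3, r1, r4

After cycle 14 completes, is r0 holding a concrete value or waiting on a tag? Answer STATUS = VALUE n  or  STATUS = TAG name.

c1: issue ADD r4<-Add1 | r0:9,r1:8,r2:6,r3:8,r4:Add1,r5:8
c2: issue MUL r3<-Mul1 | r0:9,r1:8,r2:6,r3:Mul1,r4:Add1,r5:8
c3: issue SUB r4<-Add2 | r0:9,r1:8,r2:6,r3:Mul1,r4:Add2,r5:8
c4: CDB Add1=17; issue ADD r0<-Add1 | r0:Add1,r1:8,r2:6,r3:Mul1,r4:Add2,r5:8
c5: issue MUL r4<-Mul2 | r0:Add1,r1:8,r2:6,r3:Mul1,r4:Mul2,r5:8
c6: stall | r0:Add1,r1:8,r2:6,r3:Mul1,r4:Mul2,r5:8
c7: CDB Mul1=64; issue MUL r1<-Mul1 | r0:Add1,r1:Mul1,r2:6,r3:64,r4:Mul2,r5:8
c8: issue ADD r1<-Add3 | r0:Add1,r1:Add3,r2:6,r3:64,r4:Mul2,r5:8
c9: stall | r0:Add1,r1:Add3,r2:6,r3:64,r4:Mul2,r5:8
c10: CDB Add2=56; stall | r0:Add1,r1:Add3,r2:6,r3:64,r4:Mul2,r5:8
c11: stall | r0:Add1,r1:Add3,r2:6,r3:64,r4:Mul2,r5:8
c12: CDB Mul1=384; issue MUL r3<-Mul1 | r0:Add1,r1:Add3,r2:6,r3:Mul1,r4:Mul2,r5:8
c13: CDB Add1=64 | r0:64,r1:Add3,r2:6,r3:Mul1,r4:Mul2,r5:8
c14: - | r0:64,r1:Add3,r2:6,r3:Mul1,r4:Mul2,r5:8

STATUS = VALUE 64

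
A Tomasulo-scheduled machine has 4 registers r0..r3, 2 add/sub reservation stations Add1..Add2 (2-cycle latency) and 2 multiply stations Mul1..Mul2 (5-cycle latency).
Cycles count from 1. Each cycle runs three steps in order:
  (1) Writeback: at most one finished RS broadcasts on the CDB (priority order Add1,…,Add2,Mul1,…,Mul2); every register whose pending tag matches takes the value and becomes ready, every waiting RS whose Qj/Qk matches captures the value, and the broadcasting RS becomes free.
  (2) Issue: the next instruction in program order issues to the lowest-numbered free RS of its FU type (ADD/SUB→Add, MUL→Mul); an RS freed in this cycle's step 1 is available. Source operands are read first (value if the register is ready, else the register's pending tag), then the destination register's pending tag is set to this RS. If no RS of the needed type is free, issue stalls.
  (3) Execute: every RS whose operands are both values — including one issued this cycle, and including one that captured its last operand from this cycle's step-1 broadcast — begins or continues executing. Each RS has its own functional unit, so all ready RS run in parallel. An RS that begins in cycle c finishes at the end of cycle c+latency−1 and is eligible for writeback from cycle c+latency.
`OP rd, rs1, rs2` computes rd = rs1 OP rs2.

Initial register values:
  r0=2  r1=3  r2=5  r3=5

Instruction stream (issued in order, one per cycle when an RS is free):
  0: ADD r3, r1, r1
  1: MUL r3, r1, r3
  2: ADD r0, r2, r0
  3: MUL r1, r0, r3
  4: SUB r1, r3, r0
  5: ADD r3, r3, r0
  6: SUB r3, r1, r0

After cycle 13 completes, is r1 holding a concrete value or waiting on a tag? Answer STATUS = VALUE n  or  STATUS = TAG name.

STATUS = VALUE 11

  c1: issue ADD r3<-Add1  regs: r0:2,r1:3,r2:5,r3:Add1
  c2: issue MUL r3<-Mul1  regs: r0:2,r1:3,r2:5,r3:Mul1
  c3: CDB Add1=6; issue ADD r0<-Add1  regs: r0:Add1,r1:3,r2:5,r3:Mul1
  c4: issue MUL r1<-Mul2  regs: r0:Add1,r1:Mul2,r2:5,r3:Mul1
  c5: CDB Add1=7; issue SUB r1<-Add1  regs: r0:7,r1:Add1,r2:5,r3:Mul1
  c6: issue ADD r3<-Add2  regs: r0:7,r1:Add1,r2:5,r3:Add2
  c7: stall  regs: r0:7,r1:Add1,r2:5,r3:Add2
  c8: CDB Mul1=18; stall  regs: r0:7,r1:Add1,r2:5,r3:Add2
  c9: stall  regs: r0:7,r1:Add1,r2:5,r3:Add2
  c10: CDB Add1=11; issue SUB r3<-Add1  regs: r0:7,r1:11,r2:5,r3:Add1
  c11: CDB Add2=25  regs: r0:7,r1:11,r2:5,r3:Add1
  c12: CDB Add1=4  regs: r0:7,r1:11,r2:5,r3:4
  c13: CDB Mul2=126  regs: r0:7,r1:11,r2:5,r3:4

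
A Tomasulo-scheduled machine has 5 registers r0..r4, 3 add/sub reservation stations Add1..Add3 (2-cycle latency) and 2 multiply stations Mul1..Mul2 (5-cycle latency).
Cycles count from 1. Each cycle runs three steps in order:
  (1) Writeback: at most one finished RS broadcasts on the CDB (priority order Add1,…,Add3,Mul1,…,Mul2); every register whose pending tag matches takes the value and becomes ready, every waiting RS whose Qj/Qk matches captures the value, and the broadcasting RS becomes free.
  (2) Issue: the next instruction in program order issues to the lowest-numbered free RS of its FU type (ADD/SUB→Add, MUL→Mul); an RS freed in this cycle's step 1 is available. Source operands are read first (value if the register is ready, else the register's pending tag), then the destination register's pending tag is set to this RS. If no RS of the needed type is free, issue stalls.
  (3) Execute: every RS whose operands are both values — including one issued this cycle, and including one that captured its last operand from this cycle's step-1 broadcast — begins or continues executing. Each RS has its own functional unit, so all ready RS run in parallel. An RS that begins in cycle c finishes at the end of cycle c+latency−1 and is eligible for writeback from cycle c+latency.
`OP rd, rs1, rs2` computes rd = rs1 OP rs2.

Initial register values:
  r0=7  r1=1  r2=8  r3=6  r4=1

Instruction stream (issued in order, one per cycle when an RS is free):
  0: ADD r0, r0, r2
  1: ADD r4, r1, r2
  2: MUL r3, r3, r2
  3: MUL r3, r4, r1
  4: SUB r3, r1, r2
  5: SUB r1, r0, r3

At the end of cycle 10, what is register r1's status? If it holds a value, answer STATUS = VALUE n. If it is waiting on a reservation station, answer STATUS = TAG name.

STATUS = VALUE 22

cycle 1: issue ADD r0<-Add1 // r0:Add1,r1:1,r2:8,r3:6,r4:1
cycle 2: issue ADD r4<-Add2 // r0:Add1,r1:1,r2:8,r3:6,r4:Add2
cycle 3: CDB Add1=15; issue MUL r3<-Mul1 // r0:15,r1:1,r2:8,r3:Mul1,r4:Add2
cycle 4: CDB Add2=9; issue MUL r3<-Mul2 // r0:15,r1:1,r2:8,r3:Mul2,r4:9
cycle 5: issue SUB r3<-Add1 // r0:15,r1:1,r2:8,r3:Add1,r4:9
cycle 6: issue SUB r1<-Add2 // r0:15,r1:Add2,r2:8,r3:Add1,r4:9
cycle 7: CDB Add1=-7 // r0:15,r1:Add2,r2:8,r3:-7,r4:9
cycle 8: CDB Mul1=48 // r0:15,r1:Add2,r2:8,r3:-7,r4:9
cycle 9: CDB Add2=22 // r0:15,r1:22,r2:8,r3:-7,r4:9
cycle 10: CDB Mul2=9 // r0:15,r1:22,r2:8,r3:-7,r4:9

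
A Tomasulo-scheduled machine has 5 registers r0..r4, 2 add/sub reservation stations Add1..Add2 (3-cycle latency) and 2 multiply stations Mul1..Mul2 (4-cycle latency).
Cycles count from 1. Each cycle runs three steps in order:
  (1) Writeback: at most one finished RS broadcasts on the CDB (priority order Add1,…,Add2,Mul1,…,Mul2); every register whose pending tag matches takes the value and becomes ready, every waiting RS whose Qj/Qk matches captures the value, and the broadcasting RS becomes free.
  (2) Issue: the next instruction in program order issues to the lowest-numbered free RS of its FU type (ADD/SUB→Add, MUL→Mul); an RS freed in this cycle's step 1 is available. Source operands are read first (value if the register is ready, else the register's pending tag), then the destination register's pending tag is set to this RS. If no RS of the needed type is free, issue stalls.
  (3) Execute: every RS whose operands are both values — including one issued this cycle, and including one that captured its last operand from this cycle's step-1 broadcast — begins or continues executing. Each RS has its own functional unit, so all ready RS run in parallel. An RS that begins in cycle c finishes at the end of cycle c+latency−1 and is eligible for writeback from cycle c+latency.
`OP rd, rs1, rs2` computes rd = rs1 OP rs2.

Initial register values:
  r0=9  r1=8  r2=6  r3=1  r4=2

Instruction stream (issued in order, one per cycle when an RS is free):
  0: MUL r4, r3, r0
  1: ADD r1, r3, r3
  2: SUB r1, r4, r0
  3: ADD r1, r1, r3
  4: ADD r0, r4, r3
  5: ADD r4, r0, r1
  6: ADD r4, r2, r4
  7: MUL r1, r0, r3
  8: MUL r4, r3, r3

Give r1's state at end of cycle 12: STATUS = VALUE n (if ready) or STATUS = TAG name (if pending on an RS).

STATUS = VALUE 1

cycle 1: issue MUL r4<-Mul1 // r0:9,r1:8,r2:6,r3:1,r4:Mul1
cycle 2: issue ADD r1<-Add1 // r0:9,r1:Add1,r2:6,r3:1,r4:Mul1
cycle 3: issue SUB r1<-Add2 // r0:9,r1:Add2,r2:6,r3:1,r4:Mul1
cycle 4: stall // r0:9,r1:Add2,r2:6,r3:1,r4:Mul1
cycle 5: CDB Add1=2; issue ADD r1<-Add1 // r0:9,r1:Add1,r2:6,r3:1,r4:Mul1
cycle 6: CDB Mul1=9; stall // r0:9,r1:Add1,r2:6,r3:1,r4:9
cycle 7: stall // r0:9,r1:Add1,r2:6,r3:1,r4:9
cycle 8: stall // r0:9,r1:Add1,r2:6,r3:1,r4:9
cycle 9: CDB Add2=0; issue ADD r0<-Add2 // r0:Add2,r1:Add1,r2:6,r3:1,r4:9
cycle 10: stall // r0:Add2,r1:Add1,r2:6,r3:1,r4:9
cycle 11: stall // r0:Add2,r1:Add1,r2:6,r3:1,r4:9
cycle 12: CDB Add1=1; issue ADD r4<-Add1 // r0:Add2,r1:1,r2:6,r3:1,r4:Add1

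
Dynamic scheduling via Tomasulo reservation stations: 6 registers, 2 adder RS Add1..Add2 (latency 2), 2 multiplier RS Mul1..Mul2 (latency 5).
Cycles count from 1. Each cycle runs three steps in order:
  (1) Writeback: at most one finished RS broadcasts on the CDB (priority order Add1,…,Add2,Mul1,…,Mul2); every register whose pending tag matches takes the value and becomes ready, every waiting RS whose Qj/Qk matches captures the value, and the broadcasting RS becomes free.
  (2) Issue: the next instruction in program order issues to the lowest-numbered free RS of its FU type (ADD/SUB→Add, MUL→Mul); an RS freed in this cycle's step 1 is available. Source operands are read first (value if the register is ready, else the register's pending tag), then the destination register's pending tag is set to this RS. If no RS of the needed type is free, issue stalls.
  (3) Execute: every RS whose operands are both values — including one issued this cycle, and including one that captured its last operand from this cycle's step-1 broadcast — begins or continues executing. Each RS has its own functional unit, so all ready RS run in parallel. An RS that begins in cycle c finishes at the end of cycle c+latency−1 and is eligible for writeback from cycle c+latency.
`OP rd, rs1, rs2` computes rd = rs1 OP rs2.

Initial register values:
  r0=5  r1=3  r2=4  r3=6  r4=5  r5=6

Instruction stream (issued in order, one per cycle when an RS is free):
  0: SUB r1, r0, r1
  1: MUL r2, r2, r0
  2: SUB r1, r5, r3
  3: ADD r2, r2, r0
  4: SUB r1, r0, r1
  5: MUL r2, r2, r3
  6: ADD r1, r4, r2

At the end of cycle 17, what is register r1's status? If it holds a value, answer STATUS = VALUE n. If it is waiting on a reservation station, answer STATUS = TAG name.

cycle 1: issue SUB r1<-Add1 // r0:5,r1:Add1,r2:4,r3:6,r4:5,r5:6
cycle 2: issue MUL r2<-Mul1 // r0:5,r1:Add1,r2:Mul1,r3:6,r4:5,r5:6
cycle 3: CDB Add1=2; issue SUB r1<-Add1 // r0:5,r1:Add1,r2:Mul1,r3:6,r4:5,r5:6
cycle 4: issue ADD r2<-Add2 // r0:5,r1:Add1,r2:Add2,r3:6,r4:5,r5:6
cycle 5: CDB Add1=0; issue SUB r1<-Add1 // r0:5,r1:Add1,r2:Add2,r3:6,r4:5,r5:6
cycle 6: issue MUL r2<-Mul2 // r0:5,r1:Add1,r2:Mul2,r3:6,r4:5,r5:6
cycle 7: CDB Add1=5; issue ADD r1<-Add1 // r0:5,r1:Add1,r2:Mul2,r3:6,r4:5,r5:6
cycle 8: CDB Mul1=20 // r0:5,r1:Add1,r2:Mul2,r3:6,r4:5,r5:6
cycle 9: - // r0:5,r1:Add1,r2:Mul2,r3:6,r4:5,r5:6
cycle 10: CDB Add2=25 // r0:5,r1:Add1,r2:Mul2,r3:6,r4:5,r5:6
cycle 11: - // r0:5,r1:Add1,r2:Mul2,r3:6,r4:5,r5:6
cycle 12: - // r0:5,r1:Add1,r2:Mul2,r3:6,r4:5,r5:6
cycle 13: - // r0:5,r1:Add1,r2:Mul2,r3:6,r4:5,r5:6
cycle 14: - // r0:5,r1:Add1,r2:Mul2,r3:6,r4:5,r5:6
cycle 15: CDB Mul2=150 // r0:5,r1:Add1,r2:150,r3:6,r4:5,r5:6
cycle 16: - // r0:5,r1:Add1,r2:150,r3:6,r4:5,r5:6
cycle 17: CDB Add1=155 // r0:5,r1:155,r2:150,r3:6,r4:5,r5:6

STATUS = VALUE 155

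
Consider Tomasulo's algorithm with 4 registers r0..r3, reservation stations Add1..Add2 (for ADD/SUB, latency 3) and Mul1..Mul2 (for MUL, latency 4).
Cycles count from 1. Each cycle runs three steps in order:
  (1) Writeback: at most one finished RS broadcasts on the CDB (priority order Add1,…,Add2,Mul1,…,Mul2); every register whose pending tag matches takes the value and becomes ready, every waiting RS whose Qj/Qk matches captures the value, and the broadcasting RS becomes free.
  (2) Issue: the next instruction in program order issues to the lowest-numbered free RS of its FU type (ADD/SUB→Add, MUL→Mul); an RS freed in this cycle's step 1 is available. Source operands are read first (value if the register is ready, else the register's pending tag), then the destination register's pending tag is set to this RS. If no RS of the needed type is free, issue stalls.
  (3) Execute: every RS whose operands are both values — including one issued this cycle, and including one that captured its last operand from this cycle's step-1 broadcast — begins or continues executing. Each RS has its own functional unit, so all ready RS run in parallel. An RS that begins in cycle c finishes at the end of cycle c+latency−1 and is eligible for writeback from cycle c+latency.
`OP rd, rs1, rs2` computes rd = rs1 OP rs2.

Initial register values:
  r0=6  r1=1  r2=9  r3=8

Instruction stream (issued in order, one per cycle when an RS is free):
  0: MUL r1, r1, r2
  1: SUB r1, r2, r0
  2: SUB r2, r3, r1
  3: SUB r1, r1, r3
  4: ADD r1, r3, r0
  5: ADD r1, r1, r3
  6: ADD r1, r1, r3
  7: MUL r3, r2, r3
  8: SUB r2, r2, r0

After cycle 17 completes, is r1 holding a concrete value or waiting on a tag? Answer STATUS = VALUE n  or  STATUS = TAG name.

c1: issue MUL r1<-Mul1 | r0:6,r1:Mul1,r2:9,r3:8
c2: issue SUB r1<-Add1 | r0:6,r1:Add1,r2:9,r3:8
c3: issue SUB r2<-Add2 | r0:6,r1:Add1,r2:Add2,r3:8
c4: stall | r0:6,r1:Add1,r2:Add2,r3:8
c5: CDB Add1=3; issue SUB r1<-Add1 | r0:6,r1:Add1,r2:Add2,r3:8
c6: CDB Mul1=9; stall | r0:6,r1:Add1,r2:Add2,r3:8
c7: stall | r0:6,r1:Add1,r2:Add2,r3:8
c8: CDB Add1=-5; issue ADD r1<-Add1 | r0:6,r1:Add1,r2:Add2,r3:8
c9: CDB Add2=5; issue ADD r1<-Add2 | r0:6,r1:Add2,r2:5,r3:8
c10: stall | r0:6,r1:Add2,r2:5,r3:8
c11: CDB Add1=14; issue ADD r1<-Add1 | r0:6,r1:Add1,r2:5,r3:8
c12: issue MUL r3<-Mul1 | r0:6,r1:Add1,r2:5,r3:Mul1
c13: stall | r0:6,r1:Add1,r2:5,r3:Mul1
c14: CDB Add2=22; issue SUB r2<-Add2 | r0:6,r1:Add1,r2:Add2,r3:Mul1
c15: - | r0:6,r1:Add1,r2:Add2,r3:Mul1
c16: CDB Mul1=40 | r0:6,r1:Add1,r2:Add2,r3:40
c17: CDB Add1=30 | r0:6,r1:30,r2:Add2,r3:40

STATUS = VALUE 30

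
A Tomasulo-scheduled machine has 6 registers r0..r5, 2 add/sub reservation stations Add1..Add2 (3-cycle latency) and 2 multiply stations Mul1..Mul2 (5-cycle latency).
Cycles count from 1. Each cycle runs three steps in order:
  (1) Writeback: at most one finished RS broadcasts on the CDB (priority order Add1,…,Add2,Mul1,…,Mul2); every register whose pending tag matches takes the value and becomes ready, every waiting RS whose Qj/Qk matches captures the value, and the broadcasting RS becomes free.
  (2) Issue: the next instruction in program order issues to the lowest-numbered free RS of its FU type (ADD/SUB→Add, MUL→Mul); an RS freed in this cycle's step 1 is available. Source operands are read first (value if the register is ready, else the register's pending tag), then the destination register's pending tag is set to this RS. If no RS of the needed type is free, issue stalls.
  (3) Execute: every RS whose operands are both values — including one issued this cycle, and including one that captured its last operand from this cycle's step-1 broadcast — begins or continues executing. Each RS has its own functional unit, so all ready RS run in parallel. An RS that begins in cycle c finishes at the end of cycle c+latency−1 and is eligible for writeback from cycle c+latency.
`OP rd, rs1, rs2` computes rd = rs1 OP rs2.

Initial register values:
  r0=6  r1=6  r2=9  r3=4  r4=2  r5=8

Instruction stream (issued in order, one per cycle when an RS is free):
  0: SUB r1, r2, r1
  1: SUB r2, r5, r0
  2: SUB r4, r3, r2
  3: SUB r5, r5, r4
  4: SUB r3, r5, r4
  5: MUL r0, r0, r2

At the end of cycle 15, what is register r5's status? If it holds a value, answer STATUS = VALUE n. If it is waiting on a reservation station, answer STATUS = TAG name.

STATUS = VALUE 6

  c1: issue SUB r1<-Add1  regs: r0:6,r1:Add1,r2:9,r3:4,r4:2,r5:8
  c2: issue SUB r2<-Add2  regs: r0:6,r1:Add1,r2:Add2,r3:4,r4:2,r5:8
  c3: stall  regs: r0:6,r1:Add1,r2:Add2,r3:4,r4:2,r5:8
  c4: CDB Add1=3; issue SUB r4<-Add1  regs: r0:6,r1:3,r2:Add2,r3:4,r4:Add1,r5:8
  c5: CDB Add2=2; issue SUB r5<-Add2  regs: r0:6,r1:3,r2:2,r3:4,r4:Add1,r5:Add2
  c6: stall  regs: r0:6,r1:3,r2:2,r3:4,r4:Add1,r5:Add2
  c7: stall  regs: r0:6,r1:3,r2:2,r3:4,r4:Add1,r5:Add2
  c8: CDB Add1=2; issue SUB r3<-Add1  regs: r0:6,r1:3,r2:2,r3:Add1,r4:2,r5:Add2
  c9: issue MUL r0<-Mul1  regs: r0:Mul1,r1:3,r2:2,r3:Add1,r4:2,r5:Add2
  c10: -  regs: r0:Mul1,r1:3,r2:2,r3:Add1,r4:2,r5:Add2
  c11: CDB Add2=6  regs: r0:Mul1,r1:3,r2:2,r3:Add1,r4:2,r5:6
  c12: -  regs: r0:Mul1,r1:3,r2:2,r3:Add1,r4:2,r5:6
  c13: -  regs: r0:Mul1,r1:3,r2:2,r3:Add1,r4:2,r5:6
  c14: CDB Add1=4  regs: r0:Mul1,r1:3,r2:2,r3:4,r4:2,r5:6
  c15: CDB Mul1=12  regs: r0:12,r1:3,r2:2,r3:4,r4:2,r5:6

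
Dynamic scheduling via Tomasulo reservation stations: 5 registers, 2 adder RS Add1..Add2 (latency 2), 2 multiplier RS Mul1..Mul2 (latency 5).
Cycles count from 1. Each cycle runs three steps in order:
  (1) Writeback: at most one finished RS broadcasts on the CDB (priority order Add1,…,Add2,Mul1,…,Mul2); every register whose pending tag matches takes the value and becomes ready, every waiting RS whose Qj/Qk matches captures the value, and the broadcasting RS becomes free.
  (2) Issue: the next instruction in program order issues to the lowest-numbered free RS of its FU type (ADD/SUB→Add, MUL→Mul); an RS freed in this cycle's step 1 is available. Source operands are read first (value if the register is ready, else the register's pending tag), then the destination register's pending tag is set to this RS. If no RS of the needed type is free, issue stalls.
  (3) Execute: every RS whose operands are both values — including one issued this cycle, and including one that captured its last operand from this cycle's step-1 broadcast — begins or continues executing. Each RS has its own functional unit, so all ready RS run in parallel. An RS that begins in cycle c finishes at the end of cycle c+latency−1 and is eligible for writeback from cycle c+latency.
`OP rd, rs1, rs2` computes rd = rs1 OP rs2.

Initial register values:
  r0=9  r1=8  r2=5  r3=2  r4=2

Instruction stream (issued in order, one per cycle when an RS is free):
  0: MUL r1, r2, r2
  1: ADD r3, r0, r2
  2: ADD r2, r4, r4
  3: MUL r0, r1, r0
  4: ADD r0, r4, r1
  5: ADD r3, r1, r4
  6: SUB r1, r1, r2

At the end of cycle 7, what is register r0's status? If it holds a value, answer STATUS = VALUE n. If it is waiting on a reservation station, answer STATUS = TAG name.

STATUS = TAG Add1

c1: issue MUL r1<-Mul1 | r0:9,r1:Mul1,r2:5,r3:2,r4:2
c2: issue ADD r3<-Add1 | r0:9,r1:Mul1,r2:5,r3:Add1,r4:2
c3: issue ADD r2<-Add2 | r0:9,r1:Mul1,r2:Add2,r3:Add1,r4:2
c4: CDB Add1=14; issue MUL r0<-Mul2 | r0:Mul2,r1:Mul1,r2:Add2,r3:14,r4:2
c5: CDB Add2=4; issue ADD r0<-Add1 | r0:Add1,r1:Mul1,r2:4,r3:14,r4:2
c6: CDB Mul1=25; issue ADD r3<-Add2 | r0:Add1,r1:25,r2:4,r3:Add2,r4:2
c7: stall | r0:Add1,r1:25,r2:4,r3:Add2,r4:2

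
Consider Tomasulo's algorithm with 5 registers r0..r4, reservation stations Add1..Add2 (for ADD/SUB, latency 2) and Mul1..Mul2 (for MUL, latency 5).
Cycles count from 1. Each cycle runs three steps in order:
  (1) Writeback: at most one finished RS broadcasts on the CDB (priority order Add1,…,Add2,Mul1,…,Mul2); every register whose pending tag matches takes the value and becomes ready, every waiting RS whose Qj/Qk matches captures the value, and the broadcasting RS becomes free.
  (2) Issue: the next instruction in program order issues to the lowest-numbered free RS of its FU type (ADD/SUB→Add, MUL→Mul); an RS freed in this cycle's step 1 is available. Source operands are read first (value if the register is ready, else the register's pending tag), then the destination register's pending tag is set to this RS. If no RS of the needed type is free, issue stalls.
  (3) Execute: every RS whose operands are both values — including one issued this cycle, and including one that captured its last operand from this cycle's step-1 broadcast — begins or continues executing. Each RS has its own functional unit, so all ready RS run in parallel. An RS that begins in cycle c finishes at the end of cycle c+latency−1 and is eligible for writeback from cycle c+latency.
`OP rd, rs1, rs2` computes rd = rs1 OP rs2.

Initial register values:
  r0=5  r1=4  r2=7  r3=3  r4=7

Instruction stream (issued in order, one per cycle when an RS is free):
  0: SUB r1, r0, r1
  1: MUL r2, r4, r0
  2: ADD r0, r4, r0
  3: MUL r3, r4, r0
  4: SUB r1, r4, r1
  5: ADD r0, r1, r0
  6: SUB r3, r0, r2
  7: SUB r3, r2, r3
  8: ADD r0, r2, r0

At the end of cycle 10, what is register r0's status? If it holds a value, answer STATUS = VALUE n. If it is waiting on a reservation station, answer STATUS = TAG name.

STATUS = VALUE 18

  c1: issue SUB r1<-Add1  regs: r0:5,r1:Add1,r2:7,r3:3,r4:7
  c2: issue MUL r2<-Mul1  regs: r0:5,r1:Add1,r2:Mul1,r3:3,r4:7
  c3: CDB Add1=1; issue ADD r0<-Add1  regs: r0:Add1,r1:1,r2:Mul1,r3:3,r4:7
  c4: issue MUL r3<-Mul2  regs: r0:Add1,r1:1,r2:Mul1,r3:Mul2,r4:7
  c5: CDB Add1=12; issue SUB r1<-Add1  regs: r0:12,r1:Add1,r2:Mul1,r3:Mul2,r4:7
  c6: issue ADD r0<-Add2  regs: r0:Add2,r1:Add1,r2:Mul1,r3:Mul2,r4:7
  c7: CDB Add1=6; issue SUB r3<-Add1  regs: r0:Add2,r1:6,r2:Mul1,r3:Add1,r4:7
  c8: CDB Mul1=35; stall  regs: r0:Add2,r1:6,r2:35,r3:Add1,r4:7
  c9: CDB Add2=18; issue SUB r3<-Add2  regs: r0:18,r1:6,r2:35,r3:Add2,r4:7
  c10: CDB Mul2=84; stall  regs: r0:18,r1:6,r2:35,r3:Add2,r4:7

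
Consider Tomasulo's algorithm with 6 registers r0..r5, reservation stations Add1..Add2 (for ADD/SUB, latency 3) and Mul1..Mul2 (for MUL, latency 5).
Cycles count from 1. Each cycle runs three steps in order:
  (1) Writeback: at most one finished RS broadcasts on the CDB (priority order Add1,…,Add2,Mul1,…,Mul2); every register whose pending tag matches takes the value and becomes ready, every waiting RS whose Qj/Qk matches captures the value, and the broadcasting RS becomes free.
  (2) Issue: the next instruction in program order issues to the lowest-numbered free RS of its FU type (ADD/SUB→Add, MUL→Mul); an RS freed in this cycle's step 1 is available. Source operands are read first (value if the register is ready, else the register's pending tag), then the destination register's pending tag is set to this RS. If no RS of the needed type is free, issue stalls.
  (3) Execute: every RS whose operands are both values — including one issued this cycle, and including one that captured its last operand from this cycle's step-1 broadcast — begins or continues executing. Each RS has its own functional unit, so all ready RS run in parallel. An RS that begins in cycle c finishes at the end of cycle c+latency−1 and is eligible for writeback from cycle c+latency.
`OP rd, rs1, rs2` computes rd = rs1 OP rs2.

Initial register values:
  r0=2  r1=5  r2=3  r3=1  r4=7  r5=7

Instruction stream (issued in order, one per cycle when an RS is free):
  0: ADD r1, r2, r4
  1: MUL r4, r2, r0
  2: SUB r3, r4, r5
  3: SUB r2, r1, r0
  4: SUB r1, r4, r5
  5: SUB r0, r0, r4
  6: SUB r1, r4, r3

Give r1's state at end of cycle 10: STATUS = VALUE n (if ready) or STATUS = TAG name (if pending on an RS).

c1: issue ADD r1<-Add1 | r0:2,r1:Add1,r2:3,r3:1,r4:7,r5:7
c2: issue MUL r4<-Mul1 | r0:2,r1:Add1,r2:3,r3:1,r4:Mul1,r5:7
c3: issue SUB r3<-Add2 | r0:2,r1:Add1,r2:3,r3:Add2,r4:Mul1,r5:7
c4: CDB Add1=10; issue SUB r2<-Add1 | r0:2,r1:10,r2:Add1,r3:Add2,r4:Mul1,r5:7
c5: stall | r0:2,r1:10,r2:Add1,r3:Add2,r4:Mul1,r5:7
c6: stall | r0:2,r1:10,r2:Add1,r3:Add2,r4:Mul1,r5:7
c7: CDB Add1=8; issue SUB r1<-Add1 | r0:2,r1:Add1,r2:8,r3:Add2,r4:Mul1,r5:7
c8: CDB Mul1=6; stall | r0:2,r1:Add1,r2:8,r3:Add2,r4:6,r5:7
c9: stall | r0:2,r1:Add1,r2:8,r3:Add2,r4:6,r5:7
c10: stall | r0:2,r1:Add1,r2:8,r3:Add2,r4:6,r5:7

STATUS = TAG Add1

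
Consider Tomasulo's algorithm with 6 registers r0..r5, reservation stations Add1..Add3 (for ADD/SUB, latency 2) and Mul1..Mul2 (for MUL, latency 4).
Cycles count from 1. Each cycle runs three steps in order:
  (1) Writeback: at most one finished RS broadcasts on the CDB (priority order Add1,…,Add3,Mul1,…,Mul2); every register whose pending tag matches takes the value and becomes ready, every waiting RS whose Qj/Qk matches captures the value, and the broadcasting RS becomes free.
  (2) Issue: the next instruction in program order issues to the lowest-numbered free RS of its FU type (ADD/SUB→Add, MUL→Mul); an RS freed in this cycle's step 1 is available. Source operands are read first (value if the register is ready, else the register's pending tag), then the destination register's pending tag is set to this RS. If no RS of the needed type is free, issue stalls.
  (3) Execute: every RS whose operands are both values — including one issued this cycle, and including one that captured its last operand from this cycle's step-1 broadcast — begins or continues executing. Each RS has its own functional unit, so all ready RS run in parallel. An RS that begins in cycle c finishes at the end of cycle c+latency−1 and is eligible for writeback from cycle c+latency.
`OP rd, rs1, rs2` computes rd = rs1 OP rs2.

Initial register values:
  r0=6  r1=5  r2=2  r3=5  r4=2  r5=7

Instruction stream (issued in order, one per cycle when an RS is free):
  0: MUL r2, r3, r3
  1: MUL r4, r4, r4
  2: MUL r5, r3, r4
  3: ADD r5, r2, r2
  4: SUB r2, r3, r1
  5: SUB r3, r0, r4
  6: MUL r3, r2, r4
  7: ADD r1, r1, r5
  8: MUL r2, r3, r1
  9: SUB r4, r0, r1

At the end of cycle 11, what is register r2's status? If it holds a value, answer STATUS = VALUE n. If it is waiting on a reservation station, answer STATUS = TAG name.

STATUS = TAG Mul1

  c1: issue MUL r2<-Mul1  regs: r0:6,r1:5,r2:Mul1,r3:5,r4:2,r5:7
  c2: issue MUL r4<-Mul2  regs: r0:6,r1:5,r2:Mul1,r3:5,r4:Mul2,r5:7
  c3: stall  regs: r0:6,r1:5,r2:Mul1,r3:5,r4:Mul2,r5:7
  c4: stall  regs: r0:6,r1:5,r2:Mul1,r3:5,r4:Mul2,r5:7
  c5: CDB Mul1=25; issue MUL r5<-Mul1  regs: r0:6,r1:5,r2:25,r3:5,r4:Mul2,r5:Mul1
  c6: CDB Mul2=4; issue ADD r5<-Add1  regs: r0:6,r1:5,r2:25,r3:5,r4:4,r5:Add1
  c7: issue SUB r2<-Add2  regs: r0:6,r1:5,r2:Add2,r3:5,r4:4,r5:Add1
  c8: CDB Add1=50; issue SUB r3<-Add1  regs: r0:6,r1:5,r2:Add2,r3:Add1,r4:4,r5:50
  c9: CDB Add2=0; issue MUL r3<-Mul2  regs: r0:6,r1:5,r2:0,r3:Mul2,r4:4,r5:50
  c10: CDB Add1=2; issue ADD r1<-Add1  regs: r0:6,r1:Add1,r2:0,r3:Mul2,r4:4,r5:50
  c11: CDB Mul1=20; issue MUL r2<-Mul1  regs: r0:6,r1:Add1,r2:Mul1,r3:Mul2,r4:4,r5:50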